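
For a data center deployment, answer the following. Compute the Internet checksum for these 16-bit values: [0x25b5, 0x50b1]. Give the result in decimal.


Given words: [0x25b5, 0x50b1]
Step 1: Sum all words
Raw sum = 9653 + 20657 = 30310
One's complement = ~30310 & 0xFFFF = 35225

35225


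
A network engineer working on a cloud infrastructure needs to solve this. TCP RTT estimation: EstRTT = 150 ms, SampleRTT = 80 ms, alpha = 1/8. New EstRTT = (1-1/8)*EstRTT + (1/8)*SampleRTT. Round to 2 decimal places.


Given: EstRTT = 150 ms, SampleRTT = 80 ms, alpha = 1/8
New EstRTT = (1 - alpha) * EstRTT + alpha * SampleRTT
(7/8) * 150 = 131.25
(1/8) * 80 = 10
New EstRTT = 131.25 + 10 = 141.25 ms -> 141.25 ms (2 dp)

141.25


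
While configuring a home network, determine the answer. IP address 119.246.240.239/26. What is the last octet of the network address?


Given: IP = 119.246.240.239, prefix = /26
Subnet mask = 255.255.255.192
Last octet of IP: 239
Last octet of mask: 192
Network last octet = 239 AND 192 = 192

192


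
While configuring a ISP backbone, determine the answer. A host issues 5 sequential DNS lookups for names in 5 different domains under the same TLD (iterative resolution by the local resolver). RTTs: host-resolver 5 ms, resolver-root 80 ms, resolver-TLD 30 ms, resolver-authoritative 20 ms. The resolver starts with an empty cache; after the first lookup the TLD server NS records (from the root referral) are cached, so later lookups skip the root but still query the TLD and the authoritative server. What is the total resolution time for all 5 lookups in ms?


Lookup 1 (cold cache): local + root + TLD + auth = 5 + 80 + 30 + 20 = 135 ms
Lookups 2..5 (TLD NS cached -> skip root; new domain -> still ask TLD and auth): local + TLD + auth = 5 + 30 + 20 = 55 ms each
Remaining 4 lookups: 4 * 55 = 220 ms
Total = 135 + 220 = 355 ms

355


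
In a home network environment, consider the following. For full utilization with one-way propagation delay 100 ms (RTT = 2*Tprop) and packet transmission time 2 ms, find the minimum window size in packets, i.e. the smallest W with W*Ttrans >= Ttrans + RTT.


Given: Ttrans = 2 ms, RTT = 200 ms (= 2 * Tprop, Tprop = 100 ms)
Time until first ACK returns = Ttrans + RTT = 2 + 200 = 202 ms
Need W * Ttrans >= Ttrans + RTT  ->  W >= (Ttrans + RTT) / Ttrans
(Ttrans + RTT) / Ttrans = 202 / 2 = 101
W_min = ceil(101) = 101

101


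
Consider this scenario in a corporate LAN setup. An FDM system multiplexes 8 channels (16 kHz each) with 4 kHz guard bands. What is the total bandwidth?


Given: 8 channels, 16 kHz each, guard = 4 kHz
Channel bandwidth = 8 * 16 = 128 kHz
Guard bands = 7 gaps * 4 kHz = 28 kHz
Total = 128 + 28 = 156 kHz

156


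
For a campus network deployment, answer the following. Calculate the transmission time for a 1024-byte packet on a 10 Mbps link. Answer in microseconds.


Given: packet = 1024 bytes, bandwidth = 10 Mbps
Packet in bits = 1024 * 8 = 8192 bits
Bandwidth = 10 * 10^6 = 10000000 bps
Time = 8192 / 10000000 seconds
Time in us = 8192 * 10^6 / 10000000 = 819.2

819.2


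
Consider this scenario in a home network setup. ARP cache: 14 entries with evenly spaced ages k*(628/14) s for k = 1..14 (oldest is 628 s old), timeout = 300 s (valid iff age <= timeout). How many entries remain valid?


Ages are k * 628/14 s for k = 1..14 (spacing = 44.8571 s).
Entry k is valid iff k * 628/14 <= 300 iff k <= 14 * 300 / 628 = 6.6879
n_valid = floor(6.6879) = 6
(n_stale = 14 - 6 = 8)

6


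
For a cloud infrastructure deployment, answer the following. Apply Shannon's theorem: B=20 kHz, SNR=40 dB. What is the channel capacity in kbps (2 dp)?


Given: B = 20 kHz, SNR = 40 dB
SNR linear = 10^(40/10) = 10000
1 + SNR = 10001
log2(10001) = 13.2878566418
C = 20 * 1000 * 13.2878566418 = 265757.1328 bps
C = 265.757133 kbps -> 265.76 kbps (2 dp)

265.76


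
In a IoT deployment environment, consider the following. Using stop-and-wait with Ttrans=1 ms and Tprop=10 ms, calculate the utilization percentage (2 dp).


Given: Ttrans = 1 ms, Tprop = 10 ms
RTT = 2 * Tprop = 2 * 10 = 20 ms
U = Ttrans / (Ttrans + RTT)
U = 1 / (1 + 20)
U = 1 / 21 = 0.047619
U% = 4.76%

4.76


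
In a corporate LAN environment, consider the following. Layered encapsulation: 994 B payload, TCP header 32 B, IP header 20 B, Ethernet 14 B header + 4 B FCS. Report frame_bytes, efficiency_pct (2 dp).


TCP segment = 994 + 32 = 1026 B
IP packet = 1026 + 20 = 1046 B
Ethernet frame = 1046 + 14 + 4 = 1064 B
Efficiency = app / frame = 994 / 1064 = 0.934211 = 93.4211% -> 93.42% (2 dp)

1064, 93.42


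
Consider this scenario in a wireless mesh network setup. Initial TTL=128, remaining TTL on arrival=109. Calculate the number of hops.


Given: initial TTL = 128, received TTL = 109
Hops = initial TTL - received TTL
Hops = 128 - 109 = 19

19


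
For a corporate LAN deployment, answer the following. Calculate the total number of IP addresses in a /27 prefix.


Given: CIDR prefix /27
Host bits = 32 - 27 = 5
Total addresses = 2^5 = 32

32


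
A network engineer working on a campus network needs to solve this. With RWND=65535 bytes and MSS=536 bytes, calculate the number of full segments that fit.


Given: RWND = 65535 bytes, MSS = 536 bytes
Full segments = floor(RWND / MSS)
Full segments = floor(65535 / 536)
Full segments = floor(122.2668) = 122

122


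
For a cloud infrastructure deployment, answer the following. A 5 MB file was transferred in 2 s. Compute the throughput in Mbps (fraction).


Given: file = 5 MB, time = 2 s
File in Mb = 5 * 8 = 40 Mb
Throughput = 40 / 2 Mbps
Throughput = 20 Mbps

20


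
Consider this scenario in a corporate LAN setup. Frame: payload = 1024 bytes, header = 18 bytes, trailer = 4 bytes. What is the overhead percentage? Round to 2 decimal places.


Given: payload = 1024 B, header = 18 B, trailer = 4 B
Overhead bytes = header + trailer = 18 + 4 = 22
Total frame = payload + overhead = 1024 + 22 = 1046
Overhead % = 22 / 1046 * 100 = 2.1033% -> 2.10% (2 dp)

2.10


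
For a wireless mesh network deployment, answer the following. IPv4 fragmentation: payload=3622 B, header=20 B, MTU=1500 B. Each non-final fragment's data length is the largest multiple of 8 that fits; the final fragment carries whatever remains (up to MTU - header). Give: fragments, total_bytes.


Max data per non-final fragment = floor((MTU - header)/8)*8 = floor((1500 - 20)/8)*8 = floor(1480/8)*8 = 1480 B
Final fragment needs no 8-byte alignment: it can carry up to MTU - header = 1480 B
Non-final fragments needed = ceil((payload - 1480) / 1480) = ceil(2142/1480) = ceil(1.4473) = 2
Number of fragments = 2 + 1 = 3
Fragment sizes (data): 2 * 1480 B + 662 B (last, 662 <= 1480 OK)
Total bytes sent = payload + n_frags * header = 3622 + 3*20 = 3622 + 60 = 3682 B

3, 3682


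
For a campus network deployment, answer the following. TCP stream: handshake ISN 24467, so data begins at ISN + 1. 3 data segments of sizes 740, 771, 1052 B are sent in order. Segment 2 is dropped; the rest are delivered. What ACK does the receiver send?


SYN uses sequence number 24467; first data byte = ISN + 1 = 24468.
Segment 1: SEQ = 24468, len = 740 B, covers [24468, 25207]
Segment 2: SEQ = 25208, len = 771 B, covers [25208, 25978] [LOST]
Segment 3: SEQ = 25979, len = 1052 B, covers [25979, 27030]
In-order data received: bytes [24468, 25207] (segments 1..1).
Segment 2 missing -> gap begins at byte 25208; later segments buffered out of order.
Cumulative ACK = next expected in-order byte = 24468 + 740 = 25208

25208


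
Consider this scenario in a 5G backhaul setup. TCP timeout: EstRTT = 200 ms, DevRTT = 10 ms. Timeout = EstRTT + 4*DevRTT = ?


Given: EstRTT = 200 ms, DevRTT = 10 ms
Timeout = EstRTT + 4 * DevRTT
4 * DevRTT = 4 * 10 = 40
Timeout = 200 + 40 = 240 ms

240


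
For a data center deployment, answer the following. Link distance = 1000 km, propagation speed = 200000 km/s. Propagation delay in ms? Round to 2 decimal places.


Given: distance = 1000 km, speed = 200000 km/s
Delay = distance / speed = 1000 / 200000 seconds
Delay in ms = 1000 * 1000 / 200000
Delay = 5.0000 ms
Rounded to 2 dp = 5.00 ms

5.00


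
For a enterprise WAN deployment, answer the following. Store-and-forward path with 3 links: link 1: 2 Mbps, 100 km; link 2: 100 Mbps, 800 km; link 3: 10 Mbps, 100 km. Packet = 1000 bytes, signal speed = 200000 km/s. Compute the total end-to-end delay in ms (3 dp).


Packet = 1000 bytes = 8000 bits. Store-and-forward: sum (t_trans + t_prop) per link.
Link 1: t_trans = 8000/(2*10^6) s = 4.0000 ms; t_prop = 100/200000 s = 0.5000 ms; subtotal = 4.5000 ms
Link 2: t_trans = 8000/(100*10^6) s = 0.0800 ms; t_prop = 800/200000 s = 4.0000 ms; subtotal = 4.0800 ms
Link 3: t_trans = 8000/(10*10^6) s = 0.8000 ms; t_prop = 100/200000 s = 0.5000 ms; subtotal = 1.3000 ms
End-to-end = 4.5000 + 4.0800 + 1.3000 = 9.8800 ms -> 9.880 ms (3 dp)

9.880


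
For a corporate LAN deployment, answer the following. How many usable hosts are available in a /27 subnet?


Given: subnet mask /27
Host bits = 32 - 27 = 5
Total addresses = 2^5 = 32
Usable hosts = 32 - 2 (network + broadcast) = 30

30


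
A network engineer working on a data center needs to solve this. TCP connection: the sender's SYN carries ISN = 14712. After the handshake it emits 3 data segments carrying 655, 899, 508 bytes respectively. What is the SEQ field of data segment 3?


The SYN occupies sequence number ISN = 14712, so the first data byte is ISN + 1 = 14713.
SEQ of data segment i = (ISN + 1) + sum of payload sizes of segments 1..i-1.
Segment 1: SEQ = 14713, payload = 655 bytes
Segment 2: SEQ = 15368, payload = 899 bytes
Segment 3: SEQ = 16267, payload = 508 bytes
SEQ of segment 3 = 14713 + 655 + 899 = 16267

16267


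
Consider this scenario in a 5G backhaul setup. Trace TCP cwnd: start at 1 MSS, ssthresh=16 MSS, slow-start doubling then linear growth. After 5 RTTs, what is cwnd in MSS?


RTT 0: cwnd = 1 MSS (initial)
RTT 1: cwnd = 2 MSS (slow start, doubled)
RTT 2: cwnd = 4 MSS (slow start, doubled)
RTT 3: cwnd = 8 MSS (slow start, doubled)
RTT 4: cwnd = 16 MSS (slow start, doubled)
RTT 5: cwnd = 17 MSS (congestion avoidance, +1)

17


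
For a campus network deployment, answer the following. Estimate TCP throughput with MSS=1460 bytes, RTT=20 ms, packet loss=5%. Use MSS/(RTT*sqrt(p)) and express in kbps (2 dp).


Given: MSS = 1460 bytes, RTT = 20 ms, loss = 5%
RTT in seconds = 20 / 1000 = 0.02
Loss rate = 5% = 0.05
sqrt(loss) = sqrt(0.05) = 0.223606797750
Throughput (bytes/s) = 1460 / (0.02 * 0.223606797750) = 326465.9247
Throughput (kbps) = 326465.9247 * 8 / 1000 = 2611.727398 -> 2611.73 kbps (2 dp)

2611.73


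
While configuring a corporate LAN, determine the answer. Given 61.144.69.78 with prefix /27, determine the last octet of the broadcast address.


Given: IP = 61.144.69.78, prefix = /27
Host bits = 32 - 27 = 5
Network last octet = 78 AND mask = 64
Host part size = 2^5 - 1 = 31
Broadcast last octet = 64 OR 31 = 95

95


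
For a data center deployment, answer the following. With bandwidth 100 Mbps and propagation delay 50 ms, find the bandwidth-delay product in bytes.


Given: bandwidth = 100 Mbps, delay = 50 ms
BDP in bits = 100 * 10^6 * 50 / 1000
BDP in bits = 5000000
BDP in bytes = 5000000 / 8 = 625000

625000


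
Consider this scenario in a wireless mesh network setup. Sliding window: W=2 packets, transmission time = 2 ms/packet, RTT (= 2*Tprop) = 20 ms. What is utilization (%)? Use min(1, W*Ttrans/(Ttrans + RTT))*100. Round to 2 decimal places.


Given: W = 2, Ttrans = 2 ms, RTT = 20 ms (= 2 * Tprop, Tprop = 10 ms)
Cycle time = Ttrans + RTT = 2 + 20 = 22 ms (first packet sent until its ACK returns)
W * Ttrans = 2 * 2 = 4 ms of sending per cycle
W * Ttrans / (Ttrans + RTT) = 4 / 22 = 0.181818
U = min(1, 0.181818) = 0.181818
U% = 18.18%

18.18


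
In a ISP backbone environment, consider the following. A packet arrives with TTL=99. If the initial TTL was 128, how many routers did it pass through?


Given: initial TTL = 128, received TTL = 99
Hops = initial TTL - received TTL
Hops = 128 - 99 = 29

29


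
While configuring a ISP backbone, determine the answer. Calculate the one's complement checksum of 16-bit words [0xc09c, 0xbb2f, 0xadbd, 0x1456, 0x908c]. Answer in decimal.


Given words: [0xc09c, 0xbb2f, 0xadbd, 0x1456, 0x908c]
Step 1: Sum all words
Raw sum = 49308 + 47919 + 44477 + 5206 + 37004 = 183914
Step 2: Fold carry: (52842 + 2) = 52844
One's complement = ~52844 & 0xFFFF = 12691

12691


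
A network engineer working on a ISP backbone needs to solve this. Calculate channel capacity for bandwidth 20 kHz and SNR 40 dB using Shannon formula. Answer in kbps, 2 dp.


Given: B = 20 kHz, SNR = 40 dB
SNR linear = 10^(40/10) = 10000
1 + SNR = 10001
log2(10001) = 13.2878566418
C = 20 * 1000 * 13.2878566418 = 265757.1328 bps
C = 265.757133 kbps -> 265.76 kbps (2 dp)

265.76


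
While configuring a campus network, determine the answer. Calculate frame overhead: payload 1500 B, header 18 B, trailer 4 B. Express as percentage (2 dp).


Given: payload = 1500 B, header = 18 B, trailer = 4 B
Overhead bytes = header + trailer = 18 + 4 = 22
Total frame = payload + overhead = 1500 + 22 = 1522
Overhead % = 22 / 1522 * 100 = 1.4455% -> 1.45% (2 dp)

1.45


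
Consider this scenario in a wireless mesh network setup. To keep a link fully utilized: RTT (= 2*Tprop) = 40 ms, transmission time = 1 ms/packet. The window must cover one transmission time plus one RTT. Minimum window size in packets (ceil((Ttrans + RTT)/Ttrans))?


Given: Ttrans = 1 ms, RTT = 40 ms (= 2 * Tprop, Tprop = 20 ms)
Time until first ACK returns = Ttrans + RTT = 1 + 40 = 41 ms
Need W * Ttrans >= Ttrans + RTT  ->  W >= (Ttrans + RTT) / Ttrans
(Ttrans + RTT) / Ttrans = 41 / 1 = 41
W_min = ceil(41) = 41

41


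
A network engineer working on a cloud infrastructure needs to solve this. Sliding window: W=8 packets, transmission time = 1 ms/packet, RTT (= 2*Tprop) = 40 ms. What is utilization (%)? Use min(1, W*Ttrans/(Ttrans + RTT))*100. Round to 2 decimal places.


Given: W = 8, Ttrans = 1 ms, RTT = 40 ms (= 2 * Tprop, Tprop = 20 ms)
Cycle time = Ttrans + RTT = 1 + 40 = 41 ms (first packet sent until its ACK returns)
W * Ttrans = 8 * 1 = 8 ms of sending per cycle
W * Ttrans / (Ttrans + RTT) = 8 / 41 = 0.195122
U = min(1, 0.195122) = 0.195122
U% = 19.51%

19.51


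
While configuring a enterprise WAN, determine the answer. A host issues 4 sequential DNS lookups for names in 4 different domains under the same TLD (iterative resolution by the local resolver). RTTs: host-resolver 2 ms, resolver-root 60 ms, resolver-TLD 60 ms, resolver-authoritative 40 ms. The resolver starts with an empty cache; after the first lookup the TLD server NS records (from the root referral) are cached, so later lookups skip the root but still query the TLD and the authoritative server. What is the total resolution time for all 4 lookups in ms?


Lookup 1 (cold cache): local + root + TLD + auth = 2 + 60 + 60 + 40 = 162 ms
Lookups 2..4 (TLD NS cached -> skip root; new domain -> still ask TLD and auth): local + TLD + auth = 2 + 60 + 40 = 102 ms each
Remaining 3 lookups: 3 * 102 = 306 ms
Total = 162 + 306 = 468 ms

468


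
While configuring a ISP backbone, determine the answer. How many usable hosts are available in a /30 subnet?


Given: subnet mask /30
Host bits = 32 - 30 = 2
Total addresses = 2^2 = 4
Usable hosts = 4 - 2 (network + broadcast) = 2

2


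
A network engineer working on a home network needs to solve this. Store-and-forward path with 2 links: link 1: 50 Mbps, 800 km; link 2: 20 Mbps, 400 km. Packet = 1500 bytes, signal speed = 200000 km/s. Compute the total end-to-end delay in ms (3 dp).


Packet = 1500 bytes = 12000 bits. Store-and-forward: sum (t_trans + t_prop) per link.
Link 1: t_trans = 12000/(50*10^6) s = 0.2400 ms; t_prop = 800/200000 s = 4.0000 ms; subtotal = 4.2400 ms
Link 2: t_trans = 12000/(20*10^6) s = 0.6000 ms; t_prop = 400/200000 s = 2.0000 ms; subtotal = 2.6000 ms
End-to-end = 4.2400 + 2.6000 = 6.8400 ms -> 6.840 ms (3 dp)

6.840


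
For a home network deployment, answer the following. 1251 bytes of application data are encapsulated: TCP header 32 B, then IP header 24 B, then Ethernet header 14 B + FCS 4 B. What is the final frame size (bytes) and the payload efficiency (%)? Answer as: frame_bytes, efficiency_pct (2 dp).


TCP segment = 1251 + 32 = 1283 B
IP packet = 1283 + 24 = 1307 B
Ethernet frame = 1307 + 14 + 4 = 1325 B
Efficiency = app / frame = 1251 / 1325 = 0.944151 = 94.4151% -> 94.42% (2 dp)

1325, 94.42


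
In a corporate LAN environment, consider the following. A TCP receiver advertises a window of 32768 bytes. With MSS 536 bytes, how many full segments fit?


Given: RWND = 32768 bytes, MSS = 536 bytes
Full segments = floor(RWND / MSS)
Full segments = floor(32768 / 536)
Full segments = floor(61.1343) = 61

61


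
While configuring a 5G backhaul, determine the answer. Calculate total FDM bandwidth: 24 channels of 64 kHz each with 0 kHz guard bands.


Given: 24 channels, 64 kHz each, guard = 0 kHz
Channel bandwidth = 24 * 64 = 1536 kHz
Guard bands = 23 gaps * 0 kHz = 0 kHz
Total = 1536 + 0 = 1536 kHz

1536


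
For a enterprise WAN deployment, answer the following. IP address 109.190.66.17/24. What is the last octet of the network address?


Given: IP = 109.190.66.17, prefix = /24
Subnet mask = 255.255.255.0
Last octet of IP: 17
Last octet of mask: 0
Network last octet = 17 AND 0 = 0

0


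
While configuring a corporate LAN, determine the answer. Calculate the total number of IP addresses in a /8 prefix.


Given: CIDR prefix /8
Host bits = 32 - 8 = 24
Total addresses = 2^24 = 16777216

16777216


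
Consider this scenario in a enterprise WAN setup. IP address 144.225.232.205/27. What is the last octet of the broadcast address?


Given: IP = 144.225.232.205, prefix = /27
Host bits = 32 - 27 = 5
Network last octet = 205 AND mask = 192
Host part size = 2^5 - 1 = 31
Broadcast last octet = 192 OR 31 = 223

223


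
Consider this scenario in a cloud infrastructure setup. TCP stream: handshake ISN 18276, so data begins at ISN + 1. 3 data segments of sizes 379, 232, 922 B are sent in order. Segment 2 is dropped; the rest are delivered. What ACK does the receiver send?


SYN uses sequence number 18276; first data byte = ISN + 1 = 18277.
Segment 1: SEQ = 18277, len = 379 B, covers [18277, 18655]
Segment 2: SEQ = 18656, len = 232 B, covers [18656, 18887] [LOST]
Segment 3: SEQ = 18888, len = 922 B, covers [18888, 19809]
In-order data received: bytes [18277, 18655] (segments 1..1).
Segment 2 missing -> gap begins at byte 18656; later segments buffered out of order.
Cumulative ACK = next expected in-order byte = 18277 + 379 = 18656

18656


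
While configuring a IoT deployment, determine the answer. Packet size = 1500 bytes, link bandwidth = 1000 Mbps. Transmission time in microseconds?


Given: packet = 1500 bytes, bandwidth = 1000 Mbps
Packet in bits = 1500 * 8 = 12000 bits
Bandwidth = 1000 * 10^6 = 1000000000 bps
Time = 12000 / 1000000000 seconds
Time in us = 12000 * 10^6 / 1000000000 = 12

12


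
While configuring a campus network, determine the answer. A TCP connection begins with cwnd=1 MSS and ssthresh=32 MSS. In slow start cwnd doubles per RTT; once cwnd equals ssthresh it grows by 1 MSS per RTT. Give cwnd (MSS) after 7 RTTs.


RTT 0: cwnd = 1 MSS (initial)
RTT 1: cwnd = 2 MSS (slow start, doubled)
RTT 2: cwnd = 4 MSS (slow start, doubled)
RTT 3: cwnd = 8 MSS (slow start, doubled)
RTT 4: cwnd = 16 MSS (slow start, doubled)
RTT 5: cwnd = 32 MSS (slow start, doubled)
RTT 6: cwnd = 33 MSS (congestion avoidance, +1)
RTT 7: cwnd = 34 MSS (congestion avoidance, +1)

34


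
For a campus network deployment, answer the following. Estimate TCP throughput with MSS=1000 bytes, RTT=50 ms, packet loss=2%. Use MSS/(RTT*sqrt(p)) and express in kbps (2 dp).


Given: MSS = 1000 bytes, RTT = 50 ms, loss = 2%
RTT in seconds = 50 / 1000 = 0.05
Loss rate = 2% = 0.02
sqrt(loss) = sqrt(0.02) = 0.141421356237
Throughput (bytes/s) = 1000 / (0.05 * 0.141421356237) = 141421.3562
Throughput (kbps) = 141421.3562 * 8 / 1000 = 1131.370850 -> 1131.37 kbps (2 dp)

1131.37


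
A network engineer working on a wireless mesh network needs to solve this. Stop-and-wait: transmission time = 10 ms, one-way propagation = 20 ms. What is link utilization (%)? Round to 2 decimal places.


Given: Ttrans = 10 ms, Tprop = 20 ms
RTT = 2 * Tprop = 2 * 20 = 40 ms
U = Ttrans / (Ttrans + RTT)
U = 10 / (10 + 40)
U = 10 / 50 = 0.2
U% = 20.00%

20.00


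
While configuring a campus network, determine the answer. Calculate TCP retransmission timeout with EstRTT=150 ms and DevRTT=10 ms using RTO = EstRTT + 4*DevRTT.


Given: EstRTT = 150 ms, DevRTT = 10 ms
Timeout = EstRTT + 4 * DevRTT
4 * DevRTT = 4 * 10 = 40
Timeout = 150 + 40 = 190 ms

190


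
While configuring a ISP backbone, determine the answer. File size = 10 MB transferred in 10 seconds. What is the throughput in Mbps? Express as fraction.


Given: file = 10 MB, time = 10 s
File in Mb = 10 * 8 = 80 Mb
Throughput = 80 / 10 Mbps
Throughput = 8 Mbps

8


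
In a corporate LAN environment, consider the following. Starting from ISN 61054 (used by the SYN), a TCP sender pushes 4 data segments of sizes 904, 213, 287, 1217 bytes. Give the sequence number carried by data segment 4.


The SYN occupies sequence number ISN = 61054, so the first data byte is ISN + 1 = 61055.
SEQ of data segment i = (ISN + 1) + sum of payload sizes of segments 1..i-1.
Segment 1: SEQ = 61055, payload = 904 bytes
Segment 2: SEQ = 61959, payload = 213 bytes
Segment 3: SEQ = 62172, payload = 287 bytes
Segment 4: SEQ = 62459, payload = 1217 bytes
SEQ of segment 4 = 61055 + 904 + 213 + 287 = 62459

62459


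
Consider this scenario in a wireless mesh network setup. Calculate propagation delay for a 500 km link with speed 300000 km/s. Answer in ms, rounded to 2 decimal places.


Given: distance = 500 km, speed = 300000 km/s
Delay = distance / speed = 500 / 300000 seconds
Delay in ms = 500 * 1000 / 300000
Delay = 1.6667 ms
Rounded to 2 dp = 1.67 ms

1.67


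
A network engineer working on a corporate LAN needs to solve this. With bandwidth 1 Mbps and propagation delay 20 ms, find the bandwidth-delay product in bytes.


Given: bandwidth = 1 Mbps, delay = 20 ms
BDP in bits = 1 * 10^6 * 20 / 1000
BDP in bits = 20000
BDP in bytes = 20000 / 8 = 2500

2500


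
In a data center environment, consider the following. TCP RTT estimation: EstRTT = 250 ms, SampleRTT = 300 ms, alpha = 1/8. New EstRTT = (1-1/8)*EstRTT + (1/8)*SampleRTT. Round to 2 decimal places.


Given: EstRTT = 250 ms, SampleRTT = 300 ms, alpha = 1/8
New EstRTT = (1 - alpha) * EstRTT + alpha * SampleRTT
(7/8) * 250 = 218.75
(1/8) * 300 = 37.5
New EstRTT = 218.75 + 37.5 = 256.25 ms -> 256.25 ms (2 dp)

256.25


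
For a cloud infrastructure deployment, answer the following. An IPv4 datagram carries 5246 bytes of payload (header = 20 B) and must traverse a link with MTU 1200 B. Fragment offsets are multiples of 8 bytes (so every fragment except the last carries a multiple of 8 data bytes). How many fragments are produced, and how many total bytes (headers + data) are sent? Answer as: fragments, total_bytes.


Max data per non-final fragment = floor((MTU - header)/8)*8 = floor((1200 - 20)/8)*8 = floor(1180/8)*8 = 1176 B
Final fragment needs no 8-byte alignment: it can carry up to MTU - header = 1180 B
Non-final fragments needed = ceil((payload - 1180) / 1176) = ceil(4066/1176) = ceil(3.4575) = 4
Number of fragments = 4 + 1 = 5
Fragment sizes (data): 4 * 1176 B + 542 B (last, 542 <= 1180 OK)
Total bytes sent = payload + n_frags * header = 5246 + 5*20 = 5246 + 100 = 5346 B

5, 5346


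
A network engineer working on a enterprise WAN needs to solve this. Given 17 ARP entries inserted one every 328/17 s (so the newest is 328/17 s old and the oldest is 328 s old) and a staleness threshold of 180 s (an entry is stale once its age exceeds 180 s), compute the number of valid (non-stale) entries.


Ages are k * 328/17 s for k = 1..17 (spacing = 19.2941 s).
Entry k is valid iff k * 328/17 <= 180 iff k <= 17 * 180 / 328 = 9.3293
n_valid = floor(9.3293) = 9
(n_stale = 17 - 9 = 8)

9


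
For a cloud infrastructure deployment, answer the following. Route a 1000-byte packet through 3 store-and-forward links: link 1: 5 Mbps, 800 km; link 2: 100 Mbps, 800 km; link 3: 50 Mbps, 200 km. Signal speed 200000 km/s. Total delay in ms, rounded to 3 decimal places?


Packet = 1000 bytes = 8000 bits. Store-and-forward: sum (t_trans + t_prop) per link.
Link 1: t_trans = 8000/(5*10^6) s = 1.6000 ms; t_prop = 800/200000 s = 4.0000 ms; subtotal = 5.6000 ms
Link 2: t_trans = 8000/(100*10^6) s = 0.0800 ms; t_prop = 800/200000 s = 4.0000 ms; subtotal = 4.0800 ms
Link 3: t_trans = 8000/(50*10^6) s = 0.1600 ms; t_prop = 200/200000 s = 1.0000 ms; subtotal = 1.1600 ms
End-to-end = 5.6000 + 4.0800 + 1.1600 = 10.8400 ms -> 10.840 ms (3 dp)

10.840


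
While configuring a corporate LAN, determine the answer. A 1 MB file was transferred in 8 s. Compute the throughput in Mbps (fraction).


Given: file = 1 MB, time = 8 s
File in Mb = 1 * 8 = 8 Mb
Throughput = 8 / 8 Mbps
Throughput = 1 Mbps

1


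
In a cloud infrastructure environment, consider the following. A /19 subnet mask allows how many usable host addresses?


Given: subnet mask /19
Host bits = 32 - 19 = 13
Total addresses = 2^13 = 8192
Usable hosts = 8192 - 2 (network + broadcast) = 8190

8190


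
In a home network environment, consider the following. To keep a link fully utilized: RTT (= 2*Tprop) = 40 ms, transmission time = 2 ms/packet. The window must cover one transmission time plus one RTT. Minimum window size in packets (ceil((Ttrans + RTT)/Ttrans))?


Given: Ttrans = 2 ms, RTT = 40 ms (= 2 * Tprop, Tprop = 20 ms)
Time until first ACK returns = Ttrans + RTT = 2 + 40 = 42 ms
Need W * Ttrans >= Ttrans + RTT  ->  W >= (Ttrans + RTT) / Ttrans
(Ttrans + RTT) / Ttrans = 42 / 2 = 21
W_min = ceil(21) = 21

21


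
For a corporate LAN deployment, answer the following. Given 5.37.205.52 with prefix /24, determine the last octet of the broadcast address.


Given: IP = 5.37.205.52, prefix = /24
Host bits = 32 - 24 = 8
Network last octet = 52 AND mask = 0
Host part size = 2^8 - 1 = 255
Broadcast last octet = 0 OR 255 = 255

255


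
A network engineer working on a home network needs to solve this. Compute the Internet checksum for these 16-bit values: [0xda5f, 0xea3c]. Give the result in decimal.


Given words: [0xda5f, 0xea3c]
Step 1: Sum all words
Raw sum = 55903 + 59964 = 115867
Step 2: Fold carry: (50331 + 1) = 50332
One's complement = ~50332 & 0xFFFF = 15203

15203


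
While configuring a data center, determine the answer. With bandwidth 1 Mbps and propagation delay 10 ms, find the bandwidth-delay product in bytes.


Given: bandwidth = 1 Mbps, delay = 10 ms
BDP in bits = 1 * 10^6 * 10 / 1000
BDP in bits = 10000
BDP in bytes = 10000 / 8 = 1250

1250


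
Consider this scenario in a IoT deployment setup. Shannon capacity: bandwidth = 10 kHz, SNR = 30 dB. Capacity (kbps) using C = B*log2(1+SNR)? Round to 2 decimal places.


Given: B = 10 kHz, SNR = 30 dB
SNR linear = 10^(30/10) = 1000
1 + SNR = 1001
log2(1001) = 9.9672262588
C = 10 * 1000 * 9.9672262588 = 99672.2626 bps
C = 99.672263 kbps -> 99.67 kbps (2 dp)

99.67


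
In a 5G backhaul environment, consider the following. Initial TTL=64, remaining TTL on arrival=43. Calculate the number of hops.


Given: initial TTL = 64, received TTL = 43
Hops = initial TTL - received TTL
Hops = 64 - 43 = 21

21


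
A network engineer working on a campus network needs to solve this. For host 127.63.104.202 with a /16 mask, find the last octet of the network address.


Given: IP = 127.63.104.202, prefix = /16
Subnet mask = 255.255.0.0
Last octet of IP: 202
Last octet of mask: 0
Network last octet = 202 AND 0 = 0

0


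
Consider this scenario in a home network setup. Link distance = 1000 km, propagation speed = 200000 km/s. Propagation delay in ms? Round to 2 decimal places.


Given: distance = 1000 km, speed = 200000 km/s
Delay = distance / speed = 1000 / 200000 seconds
Delay in ms = 1000 * 1000 / 200000
Delay = 5.0000 ms
Rounded to 2 dp = 5.00 ms

5.00


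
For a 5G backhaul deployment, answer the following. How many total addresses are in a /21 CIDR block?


Given: CIDR prefix /21
Host bits = 32 - 21 = 11
Total addresses = 2^11 = 2048

2048


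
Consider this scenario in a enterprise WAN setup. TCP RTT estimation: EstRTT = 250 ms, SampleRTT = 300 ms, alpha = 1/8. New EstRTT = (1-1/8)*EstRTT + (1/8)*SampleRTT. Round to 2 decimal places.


Given: EstRTT = 250 ms, SampleRTT = 300 ms, alpha = 1/8
New EstRTT = (1 - alpha) * EstRTT + alpha * SampleRTT
(7/8) * 250 = 218.75
(1/8) * 300 = 37.5
New EstRTT = 218.75 + 37.5 = 256.25 ms -> 256.25 ms (2 dp)

256.25


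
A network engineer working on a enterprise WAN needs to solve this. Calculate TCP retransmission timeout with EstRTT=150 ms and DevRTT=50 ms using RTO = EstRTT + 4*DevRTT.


Given: EstRTT = 150 ms, DevRTT = 50 ms
Timeout = EstRTT + 4 * DevRTT
4 * DevRTT = 4 * 50 = 200
Timeout = 150 + 200 = 350 ms

350


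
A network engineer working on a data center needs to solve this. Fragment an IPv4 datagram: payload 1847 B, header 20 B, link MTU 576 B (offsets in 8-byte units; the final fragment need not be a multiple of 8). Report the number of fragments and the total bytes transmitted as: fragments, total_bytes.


Max data per non-final fragment = floor((MTU - header)/8)*8 = floor((576 - 20)/8)*8 = floor(556/8)*8 = 552 B
Final fragment needs no 8-byte alignment: it can carry up to MTU - header = 556 B
Non-final fragments needed = ceil((payload - 556) / 552) = ceil(1291/552) = ceil(2.3388) = 3
Number of fragments = 3 + 1 = 4
Fragment sizes (data): 3 * 552 B + 191 B (last, 191 <= 556 OK)
Total bytes sent = payload + n_frags * header = 1847 + 4*20 = 1847 + 80 = 1927 B

4, 1927


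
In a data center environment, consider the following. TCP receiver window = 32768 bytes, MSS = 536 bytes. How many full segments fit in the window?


Given: RWND = 32768 bytes, MSS = 536 bytes
Full segments = floor(RWND / MSS)
Full segments = floor(32768 / 536)
Full segments = floor(61.1343) = 61

61


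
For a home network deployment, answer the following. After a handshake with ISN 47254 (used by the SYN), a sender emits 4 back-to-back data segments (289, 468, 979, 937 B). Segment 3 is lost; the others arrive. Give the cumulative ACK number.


SYN uses sequence number 47254; first data byte = ISN + 1 = 47255.
Segment 1: SEQ = 47255, len = 289 B, covers [47255, 47543]
Segment 2: SEQ = 47544, len = 468 B, covers [47544, 48011]
Segment 3: SEQ = 48012, len = 979 B, covers [48012, 48990] [LOST]
Segment 4: SEQ = 48991, len = 937 B, covers [48991, 49927]
In-order data received: bytes [47255, 48011] (segments 1..2).
Segment 3 missing -> gap begins at byte 48012; later segments buffered out of order.
Cumulative ACK = next expected in-order byte = 47255 + 289 + 468 = 48012

48012


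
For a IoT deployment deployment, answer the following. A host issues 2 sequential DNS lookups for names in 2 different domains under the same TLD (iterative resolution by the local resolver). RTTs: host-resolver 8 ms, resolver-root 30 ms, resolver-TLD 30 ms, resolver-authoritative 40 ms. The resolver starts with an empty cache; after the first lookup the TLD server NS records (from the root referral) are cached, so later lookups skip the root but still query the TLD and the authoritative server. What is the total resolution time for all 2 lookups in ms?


Lookup 1 (cold cache): local + root + TLD + auth = 8 + 30 + 30 + 40 = 108 ms
Lookups 2..2 (TLD NS cached -> skip root; new domain -> still ask TLD and auth): local + TLD + auth = 8 + 30 + 40 = 78 ms each
Remaining 1 lookups: 1 * 78 = 78 ms
Total = 108 + 78 = 186 ms

186


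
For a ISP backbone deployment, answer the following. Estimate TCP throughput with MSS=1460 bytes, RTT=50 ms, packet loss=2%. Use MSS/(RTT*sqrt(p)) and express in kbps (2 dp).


Given: MSS = 1460 bytes, RTT = 50 ms, loss = 2%
RTT in seconds = 50 / 1000 = 0.05
Loss rate = 2% = 0.02
sqrt(loss) = sqrt(0.02) = 0.141421356237
Throughput (bytes/s) = 1460 / (0.05 * 0.141421356237) = 206475.1801
Throughput (kbps) = 206475.1801 * 8 / 1000 = 1651.801441 -> 1651.80 kbps (2 dp)

1651.80


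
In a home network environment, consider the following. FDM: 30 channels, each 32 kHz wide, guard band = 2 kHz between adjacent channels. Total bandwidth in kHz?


Given: 30 channels, 32 kHz each, guard = 2 kHz
Channel bandwidth = 30 * 32 = 960 kHz
Guard bands = 29 gaps * 2 kHz = 58 kHz
Total = 960 + 58 = 1018 kHz

1018


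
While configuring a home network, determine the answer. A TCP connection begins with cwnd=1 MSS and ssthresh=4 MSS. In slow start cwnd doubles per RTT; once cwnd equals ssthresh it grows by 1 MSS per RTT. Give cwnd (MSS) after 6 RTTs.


RTT 0: cwnd = 1 MSS (initial)
RTT 1: cwnd = 2 MSS (slow start, doubled)
RTT 2: cwnd = 4 MSS (slow start, doubled)
RTT 3: cwnd = 5 MSS (congestion avoidance, +1)
RTT 4: cwnd = 6 MSS (congestion avoidance, +1)
RTT 5: cwnd = 7 MSS (congestion avoidance, +1)
RTT 6: cwnd = 8 MSS (congestion avoidance, +1)

8


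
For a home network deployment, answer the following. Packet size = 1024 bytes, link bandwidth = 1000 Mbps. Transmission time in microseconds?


Given: packet = 1024 bytes, bandwidth = 1000 Mbps
Packet in bits = 1024 * 8 = 8192 bits
Bandwidth = 1000 * 10^6 = 1000000000 bps
Time = 8192 / 1000000000 seconds
Time in us = 8192 * 10^6 / 1000000000 = 8.192

8.192


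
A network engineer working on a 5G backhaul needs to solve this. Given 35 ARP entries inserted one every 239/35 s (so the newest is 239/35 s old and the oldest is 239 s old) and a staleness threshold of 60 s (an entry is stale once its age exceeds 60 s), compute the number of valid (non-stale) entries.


Ages are k * 239/35 s for k = 1..35 (spacing = 6.8286 s).
Entry k is valid iff k * 239/35 <= 60 iff k <= 35 * 60 / 239 = 8.7866
n_valid = floor(8.7866) = 8
(n_stale = 35 - 8 = 27)

8


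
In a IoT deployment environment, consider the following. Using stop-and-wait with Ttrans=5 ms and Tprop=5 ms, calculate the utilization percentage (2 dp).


Given: Ttrans = 5 ms, Tprop = 5 ms
RTT = 2 * Tprop = 2 * 5 = 10 ms
U = Ttrans / (Ttrans + RTT)
U = 5 / (5 + 10)
U = 5 / 15 = 0.333333
U% = 33.33%

33.33


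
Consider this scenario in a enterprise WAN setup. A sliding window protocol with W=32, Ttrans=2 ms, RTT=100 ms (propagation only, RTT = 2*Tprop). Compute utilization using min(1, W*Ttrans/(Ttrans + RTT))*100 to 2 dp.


Given: W = 32, Ttrans = 2 ms, RTT = 100 ms (= 2 * Tprop, Tprop = 50 ms)
Cycle time = Ttrans + RTT = 2 + 100 = 102 ms (first packet sent until its ACK returns)
W * Ttrans = 32 * 2 = 64 ms of sending per cycle
W * Ttrans / (Ttrans + RTT) = 64 / 102 = 0.627451
U = min(1, 0.627451) = 0.627451
U% = 62.75%

62.75


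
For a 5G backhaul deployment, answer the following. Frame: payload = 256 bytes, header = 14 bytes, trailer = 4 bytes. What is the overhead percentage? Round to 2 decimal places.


Given: payload = 256 B, header = 14 B, trailer = 4 B
Overhead bytes = header + trailer = 14 + 4 = 18
Total frame = payload + overhead = 256 + 18 = 274
Overhead % = 18 / 274 * 100 = 6.5693% -> 6.57% (2 dp)

6.57


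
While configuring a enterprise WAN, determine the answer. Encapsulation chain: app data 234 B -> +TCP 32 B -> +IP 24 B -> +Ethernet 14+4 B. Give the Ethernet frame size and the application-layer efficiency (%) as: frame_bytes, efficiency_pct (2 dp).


TCP segment = 234 + 32 = 266 B
IP packet = 266 + 24 = 290 B
Ethernet frame = 290 + 14 + 4 = 308 B
Efficiency = app / frame = 234 / 308 = 0.759740 = 75.9740% -> 75.97% (2 dp)

308, 75.97


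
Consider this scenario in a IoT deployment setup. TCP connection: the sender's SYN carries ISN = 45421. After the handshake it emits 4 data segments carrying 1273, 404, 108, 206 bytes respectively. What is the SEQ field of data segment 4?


The SYN occupies sequence number ISN = 45421, so the first data byte is ISN + 1 = 45422.
SEQ of data segment i = (ISN + 1) + sum of payload sizes of segments 1..i-1.
Segment 1: SEQ = 45422, payload = 1273 bytes
Segment 2: SEQ = 46695, payload = 404 bytes
Segment 3: SEQ = 47099, payload = 108 bytes
Segment 4: SEQ = 47207, payload = 206 bytes
SEQ of segment 4 = 45422 + 1273 + 404 + 108 = 47207

47207


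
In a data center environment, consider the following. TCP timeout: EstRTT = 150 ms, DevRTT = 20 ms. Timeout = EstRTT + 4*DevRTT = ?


Given: EstRTT = 150 ms, DevRTT = 20 ms
Timeout = EstRTT + 4 * DevRTT
4 * DevRTT = 4 * 20 = 80
Timeout = 150 + 80 = 230 ms

230


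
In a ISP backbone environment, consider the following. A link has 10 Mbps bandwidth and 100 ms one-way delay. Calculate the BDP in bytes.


Given: bandwidth = 10 Mbps, delay = 100 ms
BDP in bits = 10 * 10^6 * 100 / 1000
BDP in bits = 1000000
BDP in bytes = 1000000 / 8 = 125000

125000


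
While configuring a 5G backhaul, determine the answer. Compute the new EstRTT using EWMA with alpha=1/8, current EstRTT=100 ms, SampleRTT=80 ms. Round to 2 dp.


Given: EstRTT = 100 ms, SampleRTT = 80 ms, alpha = 1/8
New EstRTT = (1 - alpha) * EstRTT + alpha * SampleRTT
(7/8) * 100 = 87.5
(1/8) * 80 = 10
New EstRTT = 87.5 + 10 = 97.5 ms -> 97.50 ms (2 dp)

97.50


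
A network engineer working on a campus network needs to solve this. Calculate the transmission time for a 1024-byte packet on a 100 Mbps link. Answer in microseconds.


Given: packet = 1024 bytes, bandwidth = 100 Mbps
Packet in bits = 1024 * 8 = 8192 bits
Bandwidth = 100 * 10^6 = 100000000 bps
Time = 8192 / 100000000 seconds
Time in us = 8192 * 10^6 / 100000000 = 81.92

81.92


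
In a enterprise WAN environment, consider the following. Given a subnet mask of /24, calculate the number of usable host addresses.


Given: subnet mask /24
Host bits = 32 - 24 = 8
Total addresses = 2^8 = 256
Usable hosts = 256 - 2 (network + broadcast) = 254

254


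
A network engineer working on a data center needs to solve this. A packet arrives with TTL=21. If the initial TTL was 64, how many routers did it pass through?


Given: initial TTL = 64, received TTL = 21
Hops = initial TTL - received TTL
Hops = 64 - 21 = 43

43


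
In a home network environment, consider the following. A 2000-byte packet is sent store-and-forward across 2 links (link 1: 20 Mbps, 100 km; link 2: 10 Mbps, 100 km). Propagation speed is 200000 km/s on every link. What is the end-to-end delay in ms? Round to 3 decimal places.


Packet = 2000 bytes = 16000 bits. Store-and-forward: sum (t_trans + t_prop) per link.
Link 1: t_trans = 16000/(20*10^6) s = 0.8000 ms; t_prop = 100/200000 s = 0.5000 ms; subtotal = 1.3000 ms
Link 2: t_trans = 16000/(10*10^6) s = 1.6000 ms; t_prop = 100/200000 s = 0.5000 ms; subtotal = 2.1000 ms
End-to-end = 1.3000 + 2.1000 = 3.4000 ms -> 3.400 ms (3 dp)

3.400


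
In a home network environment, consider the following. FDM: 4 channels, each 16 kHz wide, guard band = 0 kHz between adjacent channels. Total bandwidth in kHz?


Given: 4 channels, 16 kHz each, guard = 0 kHz
Channel bandwidth = 4 * 16 = 64 kHz
Guard bands = 3 gaps * 0 kHz = 0 kHz
Total = 64 + 0 = 64 kHz

64


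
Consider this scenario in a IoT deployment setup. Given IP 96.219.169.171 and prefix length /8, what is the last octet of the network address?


Given: IP = 96.219.169.171, prefix = /8
Subnet mask = 255.0.0.0
Last octet of IP: 171
Last octet of mask: 0
Network last octet = 171 AND 0 = 0

0


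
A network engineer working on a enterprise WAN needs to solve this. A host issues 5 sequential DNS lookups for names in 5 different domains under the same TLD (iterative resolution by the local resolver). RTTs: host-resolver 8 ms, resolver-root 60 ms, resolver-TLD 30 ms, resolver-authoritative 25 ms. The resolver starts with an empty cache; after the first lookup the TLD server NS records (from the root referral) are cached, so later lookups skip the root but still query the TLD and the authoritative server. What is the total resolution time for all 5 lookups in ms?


Lookup 1 (cold cache): local + root + TLD + auth = 8 + 60 + 30 + 25 = 123 ms
Lookups 2..5 (TLD NS cached -> skip root; new domain -> still ask TLD and auth): local + TLD + auth = 8 + 30 + 25 = 63 ms each
Remaining 4 lookups: 4 * 63 = 252 ms
Total = 123 + 252 = 375 ms

375
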